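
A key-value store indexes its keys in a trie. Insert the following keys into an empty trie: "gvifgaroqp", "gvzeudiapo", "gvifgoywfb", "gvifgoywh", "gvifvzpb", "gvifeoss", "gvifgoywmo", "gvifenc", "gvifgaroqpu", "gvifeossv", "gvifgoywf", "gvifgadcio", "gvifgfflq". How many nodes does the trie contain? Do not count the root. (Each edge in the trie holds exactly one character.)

46

For each word, the new-node count is its length minus the longest prefix already in the trie:
  "gvifgaroqp" → 10 new (g, v, i, f, g, a, r, o, q, p)
  "gvzeudiapo" → prefix "gv" already present; 8 new (z, e, u, d, i, a, p, o)
  "gvifgoywfb" → prefix "gvifg" already present; 5 new (o, y, w, f, b)
  "gvifgoywh" → prefix "gvifgoyw" already present; 1 new (h)
  "gvifvzpb" → prefix "gvif" already present; 4 new (v, z, p, b)
  "gvifeoss" → prefix "gvif" already present; 4 new (e, o, s, s)
  "gvifgoywmo" → prefix "gvifgoyw" already present; 2 new (m, o)
  "gvifenc" → prefix "gvife" already present; 2 new (n, c)
  "gvifgaroqpu" → prefix "gvifgaroqp" already present; 1 new (u)
  "gvifeossv" → prefix "gvifeoss" already present; 1 new (v)
  "gvifgoywf" → prefix "gvifgoywf" already present; 0 new (none)
  "gvifgadcio" → prefix "gvifga" already present; 4 new (d, c, i, o)
  "gvifgfflq" → prefix "gvifg" already present; 4 new (f, f, l, q)
Total nodes = 10 + 8 + 5 + 1 + 4 + 4 + 2 + 2 + 1 + 1 + 0 + 4 + 4 = 46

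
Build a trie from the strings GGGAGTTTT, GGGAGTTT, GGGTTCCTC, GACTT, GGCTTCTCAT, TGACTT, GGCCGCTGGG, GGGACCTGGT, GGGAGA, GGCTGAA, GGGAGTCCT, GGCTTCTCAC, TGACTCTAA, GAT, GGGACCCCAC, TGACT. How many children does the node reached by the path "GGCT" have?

Walk "GGCT" from the root, arriving at one node.
Characters that immediately follow "GGCT" among the stored strings: {G, T}.
That node has 2 child edges.

2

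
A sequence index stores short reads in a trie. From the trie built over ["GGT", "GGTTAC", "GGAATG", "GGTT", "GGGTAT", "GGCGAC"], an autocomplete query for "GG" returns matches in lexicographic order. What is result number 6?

Filter for "GG…" and sort: "GGAATG", "GGCGAC", "GGGTAT", "GGT", "GGTT", "GGTTAC"
Position 6: GGTTAC

GGTTAC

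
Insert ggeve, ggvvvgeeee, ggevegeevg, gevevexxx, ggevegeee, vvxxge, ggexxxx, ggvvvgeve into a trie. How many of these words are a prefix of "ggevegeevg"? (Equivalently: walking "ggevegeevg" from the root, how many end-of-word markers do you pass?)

2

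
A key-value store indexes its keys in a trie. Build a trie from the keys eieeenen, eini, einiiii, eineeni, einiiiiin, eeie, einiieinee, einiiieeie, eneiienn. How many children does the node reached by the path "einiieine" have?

1

Follow the path "einiieine" to its node, then look at its outgoing edges.
Distinct next characters after "einiieine": e.
That node has 1 child edge.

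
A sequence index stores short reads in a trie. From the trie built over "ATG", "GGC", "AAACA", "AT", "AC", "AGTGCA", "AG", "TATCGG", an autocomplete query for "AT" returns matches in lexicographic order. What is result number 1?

DFS of the "AT" subtree visits, in order: "AT", "ATG"
Position 1: AT

AT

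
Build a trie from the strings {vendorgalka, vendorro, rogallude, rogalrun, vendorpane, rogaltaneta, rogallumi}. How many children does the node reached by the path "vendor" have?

3

Walk "vendor" from the root, arriving at one node.
Distinct next characters after "vendor": g, p, r.
That node has 3 child edges.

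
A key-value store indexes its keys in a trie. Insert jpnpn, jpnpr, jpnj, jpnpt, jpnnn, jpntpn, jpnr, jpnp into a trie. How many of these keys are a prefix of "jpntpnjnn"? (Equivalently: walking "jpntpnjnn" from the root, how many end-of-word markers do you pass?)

Walk "jpntpnjnn" from the root; an end-of-word marker is hit whenever a stored word is a prefix of "jpntpnjnn".
Prefixes of the query that are stored words: "jpntpn"
Count: 1

1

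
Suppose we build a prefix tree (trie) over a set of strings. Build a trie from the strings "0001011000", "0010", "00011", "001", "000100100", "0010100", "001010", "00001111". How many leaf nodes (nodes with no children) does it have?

Leaves are exactly the stored words that no other stored word extends.
Those words: "00001111", "000100100", "0001011000", "00011", "0010100"
Leaf count: 5

5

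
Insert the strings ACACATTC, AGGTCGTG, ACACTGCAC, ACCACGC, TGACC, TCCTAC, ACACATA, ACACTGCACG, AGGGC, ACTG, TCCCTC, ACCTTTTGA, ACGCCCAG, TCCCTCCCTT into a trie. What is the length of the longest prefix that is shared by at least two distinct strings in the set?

Equivalently: take the maximum, over all pairs, of their longest common prefix length.
e.g. "ACACTGCAC" and "ACACTGCACG" share the prefix "ACACTGCAC" of length 9; no pair shares a longer one.
Longest shared-prefix length: 9

9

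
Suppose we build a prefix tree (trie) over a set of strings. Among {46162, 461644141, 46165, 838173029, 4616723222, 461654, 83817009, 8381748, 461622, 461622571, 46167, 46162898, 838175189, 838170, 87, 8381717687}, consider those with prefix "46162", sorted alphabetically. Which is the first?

Words with prefix "46162", in lexicographic order: "46162", "461622", "461622571", "46162898"
The 1st is 46162.

46162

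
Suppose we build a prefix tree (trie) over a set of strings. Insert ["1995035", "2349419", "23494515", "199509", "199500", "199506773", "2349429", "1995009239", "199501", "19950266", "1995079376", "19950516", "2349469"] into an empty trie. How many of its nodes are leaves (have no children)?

Leaves are exactly the stored words that no other stored word extends.
Those words: "1995009239", "199501", "19950266", "1995035", "19950516", "199506773", "1995079376", "199509", "2349419", "2349429", "23494515", "2349469"
Leaf count: 12

12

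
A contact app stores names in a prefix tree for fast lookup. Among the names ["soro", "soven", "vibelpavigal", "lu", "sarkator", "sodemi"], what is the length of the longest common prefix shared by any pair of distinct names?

2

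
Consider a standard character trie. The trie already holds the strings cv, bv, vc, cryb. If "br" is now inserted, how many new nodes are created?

"b" is already a path in the trie; the remaining "r" must be added.
So 2 − 1 = 1 new nodes.

1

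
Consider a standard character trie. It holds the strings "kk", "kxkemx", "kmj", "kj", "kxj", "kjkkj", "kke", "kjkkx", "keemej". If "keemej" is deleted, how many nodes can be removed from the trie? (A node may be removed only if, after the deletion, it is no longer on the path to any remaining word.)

A node on "keemej"'s path can go only if nothing else ends at it or branches off below it.
The suffix "eemej" (5 nodes) is used only by "keemej"; the node for "k" still has the child "k", so pruning stops there.
Nodes removed: 5

5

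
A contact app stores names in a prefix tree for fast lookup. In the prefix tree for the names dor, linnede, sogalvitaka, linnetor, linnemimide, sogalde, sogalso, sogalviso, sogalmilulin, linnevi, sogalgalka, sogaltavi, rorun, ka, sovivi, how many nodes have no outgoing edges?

15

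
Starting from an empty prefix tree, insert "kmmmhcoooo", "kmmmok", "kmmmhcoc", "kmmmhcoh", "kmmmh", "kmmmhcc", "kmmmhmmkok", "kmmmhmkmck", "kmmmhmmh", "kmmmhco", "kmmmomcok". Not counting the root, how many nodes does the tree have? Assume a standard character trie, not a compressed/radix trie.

Trie structure (* marks end of a word):
(root)
└─ k
   └─ m
      └─ m
         └─ m
            ├─ h *
            │  ├─ c
            │  │  ├─ c *
            │  │  └─ o *
            │  │     ├─ c *
            │  │     ├─ h *
            │  │     └─ o
            │  │        └─ o
            │  │           └─ o *
            │  └─ m
            │     ├─ k
            │     │  └─ m
            │     │     └─ c
            │     │        └─ k *
            │     └─ m
            │        ├─ h *
            │        └─ k
            │           └─ o
            │              └─ k *
            └─ o
               ├─ k *
               └─ m
                  └─ c
                     └─ o
                        └─ k *
Counting every labelled node above: 29.

29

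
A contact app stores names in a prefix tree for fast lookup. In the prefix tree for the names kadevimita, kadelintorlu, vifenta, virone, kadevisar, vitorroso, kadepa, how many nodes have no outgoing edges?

7

A leaf is a node with no children — equivalently, the end of a word that is not a proper prefix of any other stored word.
Those words: "kadelintorlu", "kadepa", "kadevimita", "kadevisar", "vifenta", "virone", "vitorroso"
Leaf count: 7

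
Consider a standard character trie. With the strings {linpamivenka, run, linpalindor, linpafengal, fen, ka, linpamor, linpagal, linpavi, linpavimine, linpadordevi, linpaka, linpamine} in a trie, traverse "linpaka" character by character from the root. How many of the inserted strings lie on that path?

1

Walk "linpaka" from the root; an end-of-word marker is hit whenever a stored word is a prefix of "linpaka".
Prefixes of the query that are stored words: "linpaka"
Count: 1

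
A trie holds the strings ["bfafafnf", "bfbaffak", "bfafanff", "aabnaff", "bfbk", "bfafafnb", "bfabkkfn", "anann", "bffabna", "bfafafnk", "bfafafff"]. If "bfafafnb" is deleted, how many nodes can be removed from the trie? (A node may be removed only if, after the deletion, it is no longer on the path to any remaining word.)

1

A node on "bfafafnb"'s path can go only if nothing else ends at it or branches off below it.
The suffix "b" (1 node) is used only by "bfafafnb"; the node for "bfafafn" still has the child "f", so pruning stops there.
Nodes removed: 1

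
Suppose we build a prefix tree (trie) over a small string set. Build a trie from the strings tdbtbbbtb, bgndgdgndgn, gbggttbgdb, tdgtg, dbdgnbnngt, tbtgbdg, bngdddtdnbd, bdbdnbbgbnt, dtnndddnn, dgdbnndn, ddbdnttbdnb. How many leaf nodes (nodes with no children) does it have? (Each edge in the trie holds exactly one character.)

11

Leaves are exactly the stored words that no other stored word extends.
Those words: "bdbdnbbgbnt", "bgndgdgndgn", "bngdddtdnbd", "dbdgnbnngt", "ddbdnttbdnb", "dgdbnndn", "dtnndddnn", "gbggttbgdb", "tbtgbdg", "tdbtbbbtb", "tdgtg"
Leaf count: 11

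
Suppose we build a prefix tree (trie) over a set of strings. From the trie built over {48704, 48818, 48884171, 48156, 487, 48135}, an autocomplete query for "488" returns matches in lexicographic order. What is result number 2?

Words with prefix "488", in lexicographic order: "48818", "48884171"
The 2nd is 48884171.

48884171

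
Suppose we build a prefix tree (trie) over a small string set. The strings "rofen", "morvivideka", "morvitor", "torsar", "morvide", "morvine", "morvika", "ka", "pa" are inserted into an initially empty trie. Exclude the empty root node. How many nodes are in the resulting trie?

35

Trie structure (* marks end of a word):
(root)
├─ k
│  └─ a *
├─ m
│  └─ o
│     └─ r
│        └─ v
│           └─ i
│              ├─ d
│              │  └─ e *
│              ├─ k
│              │  └─ a *
│              ├─ n
│              │  └─ e *
│              ├─ t
│              │  └─ o
│              │     └─ r *
│              └─ v
│                 └─ i
│                    └─ d
│                       └─ e
│                          └─ k
│                             └─ a *
├─ p
│  └─ a *
├─ r
│  └─ o
│     └─ f
│        └─ e
│           └─ n *
└─ t
   └─ o
      └─ r
         └─ s
            └─ a
               └─ r *
Counting every labelled node above: 35.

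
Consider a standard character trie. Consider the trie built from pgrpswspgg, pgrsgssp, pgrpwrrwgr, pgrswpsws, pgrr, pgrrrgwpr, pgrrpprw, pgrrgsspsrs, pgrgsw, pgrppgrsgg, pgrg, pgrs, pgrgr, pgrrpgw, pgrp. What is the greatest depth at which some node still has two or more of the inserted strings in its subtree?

5

The deepest shared node is where two words last agree before diverging.
e.g. "pgrrpgw" and "pgrrpprw" share the prefix "pgrrp" of length 5; no pair shares a longer one.
Longest shared-prefix length: 5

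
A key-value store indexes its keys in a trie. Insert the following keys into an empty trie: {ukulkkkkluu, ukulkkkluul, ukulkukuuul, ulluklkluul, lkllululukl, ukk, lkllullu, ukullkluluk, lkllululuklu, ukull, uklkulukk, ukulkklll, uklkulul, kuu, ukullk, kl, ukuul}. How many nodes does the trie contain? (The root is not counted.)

70

Insert word by word; a character creates a node only if that edge doesn't already exist:
  "ukulkkkkluu" → 11 new (u, k, u, l, k, k, k, k, l, u, u)
  "ukulkkkluul" → prefix "ukulkkk" already present; 4 new (l, u, u, l)
  "ukulkukuuul" → prefix "ukulk" already present; 6 new (u, k, u, u, u, l)
  "ulluklkluul" → prefix "u" already present; 10 new (l, l, u, k, l, k, l, u, u, l)
  "lkllululukl" → 11 new (l, k, l, l, u, l, u, l, u, k, l)
  "ukk" → prefix "uk" already present; 1 new (k)
  "lkllullu" → prefix "lkllul" already present; 2 new (l, u)
  "ukullkluluk" → prefix "ukul" already present; 7 new (l, k, l, u, l, u, k)
  "lkllululuklu" → prefix "lkllululukl" already present; 1 new (u)
  "ukull" → prefix "ukull" already present; 0 new (none)
  "uklkulukk" → prefix "uk" already present; 7 new (l, k, u, l, u, k, k)
  "ukulkklll" → prefix "ukulkk" already present; 3 new (l, l, l)
  "uklkulul" → prefix "uklkulu" already present; 1 new (l)
  "kuu" → 3 new (k, u, u)
  "ukullk" → prefix "ukullk" already present; 0 new (none)
  "kl" → prefix "k" already present; 1 new (l)
  "ukuul" → prefix "uku" already present; 2 new (u, l)
Total nodes = 11 + 4 + 6 + 10 + 11 + 1 + 2 + 7 + 1 + 0 + 7 + 3 + 1 + 3 + 0 + 1 + 2 = 70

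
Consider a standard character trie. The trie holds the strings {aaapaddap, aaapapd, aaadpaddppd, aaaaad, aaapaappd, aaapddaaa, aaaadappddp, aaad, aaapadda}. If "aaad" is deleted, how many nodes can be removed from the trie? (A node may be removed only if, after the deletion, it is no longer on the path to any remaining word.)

0

After clearing the end-marker at "aaad", prune upward until reaching a node still needed by another word.
Every node on "aaad" is still needed (e.g. by "aaadpaddppd"), so nothing is freed.
Nodes removed: 0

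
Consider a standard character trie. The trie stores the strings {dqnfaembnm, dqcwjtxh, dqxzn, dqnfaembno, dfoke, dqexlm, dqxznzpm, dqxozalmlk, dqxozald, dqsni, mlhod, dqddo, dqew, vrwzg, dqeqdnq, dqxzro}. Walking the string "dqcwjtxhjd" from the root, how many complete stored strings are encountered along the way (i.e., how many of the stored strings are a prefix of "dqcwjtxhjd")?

Walk "dqcwjtxhjd" from the root; an end-of-word marker is hit whenever a stored word is a prefix of "dqcwjtxhjd".
Prefixes of the query that are stored words: "dqcwjtxh"
Count: 1

1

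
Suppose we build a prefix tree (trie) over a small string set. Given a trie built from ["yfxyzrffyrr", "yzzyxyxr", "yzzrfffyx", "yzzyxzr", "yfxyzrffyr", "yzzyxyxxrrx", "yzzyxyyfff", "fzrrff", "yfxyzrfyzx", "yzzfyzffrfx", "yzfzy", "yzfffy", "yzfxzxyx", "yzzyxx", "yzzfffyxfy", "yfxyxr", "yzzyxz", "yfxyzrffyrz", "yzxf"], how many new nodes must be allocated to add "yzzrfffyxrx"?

"yzzrfffyx" is already a path in the trie; the remaining "rx" must be added.
So 11 − 9 = 2 new nodes.

2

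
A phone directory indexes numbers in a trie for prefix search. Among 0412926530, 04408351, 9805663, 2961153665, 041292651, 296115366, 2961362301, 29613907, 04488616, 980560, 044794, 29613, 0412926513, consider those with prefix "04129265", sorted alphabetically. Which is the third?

0412926530

Words with prefix "04129265", in lexicographic order: "041292651", "0412926513", "0412926530"
The 3rd is 0412926530.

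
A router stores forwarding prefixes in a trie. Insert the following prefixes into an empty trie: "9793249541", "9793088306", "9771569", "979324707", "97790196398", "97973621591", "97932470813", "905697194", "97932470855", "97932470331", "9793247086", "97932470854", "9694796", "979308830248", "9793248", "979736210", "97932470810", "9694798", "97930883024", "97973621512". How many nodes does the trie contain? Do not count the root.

Insert word by word; a character creates a node only if that edge doesn't already exist:
  "9793249541" → 10 new (9, 7, 9, 3, 2, 4, 9, 5, 4, 1)
  "9793088306" → prefix "9793" already present; 6 new (0, 8, 8, 3, 0, 6)
  "9771569" → prefix "97" already present; 5 new (7, 1, 5, 6, 9)
  "979324707" → prefix "979324" already present; 3 new (7, 0, 7)
  "97790196398" → prefix "977" already present; 8 new (9, 0, 1, 9, 6, 3, 9, 8)
  "97973621591" → prefix "979" already present; 8 new (7, 3, 6, 2, 1, 5, 9, 1)
  "97932470813" → prefix "97932470" already present; 3 new (8, 1, 3)
  "905697194" → prefix "9" already present; 8 new (0, 5, 6, 9, 7, 1, 9, 4)
  "97932470855" → prefix "979324708" already present; 2 new (5, 5)
  "97932470331" → prefix "97932470" already present; 3 new (3, 3, 1)
  "9793247086" → prefix "979324708" already present; 1 new (6)
  "97932470854" → prefix "9793247085" already present; 1 new (4)
  "9694796" → prefix "9" already present; 6 new (6, 9, 4, 7, 9, 6)
  "979308830248" → prefix "979308830" already present; 3 new (2, 4, 8)
  "9793248" → prefix "979324" already present; 1 new (8)
  "979736210" → prefix "97973621" already present; 1 new (0)
  "97932470810" → prefix "9793247081" already present; 1 new (0)
  "9694798" → prefix "969479" already present; 1 new (8)
  "97930883024" → prefix "97930883024" already present; 0 new (none)
  "97973621512" → prefix "979736215" already present; 2 new (1, 2)
Total nodes = 10 + 6 + 5 + 3 + 8 + 8 + 3 + 8 + 2 + 3 + 1 + 1 + 6 + 3 + 1 + 1 + 1 + 1 + 0 + 2 = 73

73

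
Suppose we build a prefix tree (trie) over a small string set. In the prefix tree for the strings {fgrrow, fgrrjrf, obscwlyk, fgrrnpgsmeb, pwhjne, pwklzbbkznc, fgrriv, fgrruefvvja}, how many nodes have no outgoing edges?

A leaf is a node with no children — equivalently, the end of a word that is not a proper prefix of any other stored word.
Those words: "fgrriv", "fgrrjrf", "fgrrnpgsmeb", "fgrrow", "fgrruefvvja", "obscwlyk", "pwhjne", "pwklzbbkznc"
Leaf count: 8

8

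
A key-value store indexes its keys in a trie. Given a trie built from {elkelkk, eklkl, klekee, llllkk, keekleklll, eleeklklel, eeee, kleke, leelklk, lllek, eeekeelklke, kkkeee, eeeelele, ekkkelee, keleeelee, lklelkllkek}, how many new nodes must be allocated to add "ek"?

"ek" is already a full path in the trie; only an end-marker is added.
No new nodes are needed: 0.

0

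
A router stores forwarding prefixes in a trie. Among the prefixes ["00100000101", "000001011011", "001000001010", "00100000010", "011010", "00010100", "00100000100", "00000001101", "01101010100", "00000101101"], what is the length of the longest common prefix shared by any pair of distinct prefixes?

The deepest shared node is where two words last agree before diverging.
"00000101101" and "000001011011" agree on "00000101101" (11 characters) before diverging; nothing deeper is shared.
Longest shared-prefix length: 11

11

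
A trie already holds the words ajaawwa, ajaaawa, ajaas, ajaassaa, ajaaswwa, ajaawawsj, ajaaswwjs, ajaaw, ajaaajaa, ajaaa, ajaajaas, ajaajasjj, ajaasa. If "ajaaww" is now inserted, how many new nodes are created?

0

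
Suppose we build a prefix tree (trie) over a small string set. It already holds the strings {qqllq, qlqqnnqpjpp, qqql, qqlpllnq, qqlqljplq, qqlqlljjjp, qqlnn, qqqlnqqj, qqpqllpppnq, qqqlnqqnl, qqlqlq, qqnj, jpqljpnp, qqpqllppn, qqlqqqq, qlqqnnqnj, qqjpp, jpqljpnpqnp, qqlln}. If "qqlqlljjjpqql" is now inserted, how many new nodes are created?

3

Walking "qqlqlljjjpqql" from the root, the first 10 characters ("qqlqlljjjp") follow existing edges; "q" is the first miss.
So 13 − 10 = 3 new nodes.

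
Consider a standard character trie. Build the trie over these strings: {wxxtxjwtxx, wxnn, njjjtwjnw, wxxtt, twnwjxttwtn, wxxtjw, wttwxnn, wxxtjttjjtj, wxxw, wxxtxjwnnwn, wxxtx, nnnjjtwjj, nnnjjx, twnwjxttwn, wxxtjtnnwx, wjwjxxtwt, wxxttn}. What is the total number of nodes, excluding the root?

75

For each word, the new-node count is its length minus the longest prefix already in the trie:
  "wxxtxjwtxx" → 10 new (w, x, x, t, x, j, w, t, x, x)
  "wxnn" → prefix "wx" already present; 2 new (n, n)
  "njjjtwjnw" → 9 new (n, j, j, j, t, w, j, n, w)
  "wxxtt" → prefix "wxxt" already present; 1 new (t)
  "twnwjxttwtn" → 11 new (t, w, n, w, j, x, t, t, w, t, n)
  "wxxtjw" → prefix "wxxt" already present; 2 new (j, w)
  "wttwxnn" → prefix "w" already present; 6 new (t, t, w, x, n, n)
  "wxxtjttjjtj" → prefix "wxxtj" already present; 6 new (t, t, j, j, t, j)
  "wxxw" → prefix "wxx" already present; 1 new (w)
  "wxxtxjwnnwn" → prefix "wxxtxjw" already present; 4 new (n, n, w, n)
  "wxxtx" → prefix "wxxtx" already present; 0 new (none)
  "nnnjjtwjj" → prefix "n" already present; 8 new (n, n, j, j, t, w, j, j)
  "nnnjjx" → prefix "nnnjj" already present; 1 new (x)
  "twnwjxttwn" → prefix "twnwjxttw" already present; 1 new (n)
  "wxxtjtnnwx" → prefix "wxxtjt" already present; 4 new (n, n, w, x)
  "wjwjxxtwt" → prefix "w" already present; 8 new (j, w, j, x, x, t, w, t)
  "wxxttn" → prefix "wxxtt" already present; 1 new (n)
Total nodes = 10 + 2 + 9 + 1 + 11 + 2 + 6 + 6 + 1 + 4 + 0 + 8 + 1 + 1 + 4 + 8 + 1 = 75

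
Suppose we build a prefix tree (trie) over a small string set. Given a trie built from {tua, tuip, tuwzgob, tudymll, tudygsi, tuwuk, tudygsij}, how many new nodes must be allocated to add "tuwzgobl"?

1

Walking "tuwzgobl" from the root, the first 7 characters ("tuwzgob") follow existing edges; "l" is the first miss.
Each of the 1 remaining characters creates one node.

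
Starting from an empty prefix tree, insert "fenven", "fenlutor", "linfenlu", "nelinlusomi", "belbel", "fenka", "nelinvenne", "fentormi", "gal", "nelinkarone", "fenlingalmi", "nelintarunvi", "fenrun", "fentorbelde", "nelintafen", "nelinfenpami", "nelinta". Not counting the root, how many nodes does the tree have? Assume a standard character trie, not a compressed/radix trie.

89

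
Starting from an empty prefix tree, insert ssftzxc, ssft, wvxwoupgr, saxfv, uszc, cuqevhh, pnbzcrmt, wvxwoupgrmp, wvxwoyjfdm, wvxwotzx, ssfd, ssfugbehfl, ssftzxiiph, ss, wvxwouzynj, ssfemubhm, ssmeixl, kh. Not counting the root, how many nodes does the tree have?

Trace insertions, counting only characters that open a new branch:
  "ssftzxc" → 7 new (s, s, f, t, z, x, c)
  "ssft" → prefix "ssft" already present; 0 new (none)
  "wvxwoupgr" → 9 new (w, v, x, w, o, u, p, g, r)
  "saxfv" → prefix "s" already present; 4 new (a, x, f, v)
  "uszc" → 4 new (u, s, z, c)
  "cuqevhh" → 7 new (c, u, q, e, v, h, h)
  "pnbzcrmt" → 8 new (p, n, b, z, c, r, m, t)
  "wvxwoupgrmp" → prefix "wvxwoupgr" already present; 2 new (m, p)
  "wvxwoyjfdm" → prefix "wvxwo" already present; 5 new (y, j, f, d, m)
  "wvxwotzx" → prefix "wvxwo" already present; 3 new (t, z, x)
  "ssfd" → prefix "ssf" already present; 1 new (d)
  "ssfugbehfl" → prefix "ssf" already present; 7 new (u, g, b, e, h, f, l)
  "ssftzxiiph" → prefix "ssftzx" already present; 4 new (i, i, p, h)
  "ss" → prefix "ss" already present; 0 new (none)
  "wvxwouzynj" → prefix "wvxwou" already present; 4 new (z, y, n, j)
  "ssfemubhm" → prefix "ssf" already present; 6 new (e, m, u, b, h, m)
  "ssmeixl" → prefix "ss" already present; 5 new (m, e, i, x, l)
  "kh" → 2 new (k, h)
Total nodes = 7 + 0 + 9 + 4 + 4 + 7 + 8 + 2 + 5 + 3 + 1 + 7 + 4 + 0 + 4 + 6 + 5 + 2 = 78

78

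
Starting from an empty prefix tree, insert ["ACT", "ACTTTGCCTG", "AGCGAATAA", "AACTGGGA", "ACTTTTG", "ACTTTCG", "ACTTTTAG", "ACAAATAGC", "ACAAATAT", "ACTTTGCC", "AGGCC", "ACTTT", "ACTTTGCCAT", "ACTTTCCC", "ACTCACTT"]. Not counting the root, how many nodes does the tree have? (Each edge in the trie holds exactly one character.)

51

For each word, the new-node count is its length minus the longest prefix already in the trie:
  "ACT" → 3 new (A, C, T)
  "ACTTTGCCTG" → prefix "ACT" already present; 7 new (T, T, G, C, C, T, G)
  "AGCGAATAA" → prefix "A" already present; 8 new (G, C, G, A, A, T, A, A)
  "AACTGGGA" → prefix "A" already present; 7 new (A, C, T, G, G, G, A)
  "ACTTTTG" → prefix "ACTTT" already present; 2 new (T, G)
  "ACTTTCG" → prefix "ACTTT" already present; 2 new (C, G)
  "ACTTTTAG" → prefix "ACTTTT" already present; 2 new (A, G)
  "ACAAATAGC" → prefix "AC" already present; 7 new (A, A, A, T, A, G, C)
  "ACAAATAT" → prefix "ACAAATA" already present; 1 new (T)
  "ACTTTGCC" → prefix "ACTTTGCC" already present; 0 new (none)
  "AGGCC" → prefix "AG" already present; 3 new (G, C, C)
  "ACTTT" → prefix "ACTTT" already present; 0 new (none)
  "ACTTTGCCAT" → prefix "ACTTTGCC" already present; 2 new (A, T)
  "ACTTTCCC" → prefix "ACTTTC" already present; 2 new (C, C)
  "ACTCACTT" → prefix "ACT" already present; 5 new (C, A, C, T, T)
Total nodes = 3 + 7 + 8 + 7 + 2 + 2 + 2 + 7 + 1 + 0 + 3 + 0 + 2 + 2 + 5 = 51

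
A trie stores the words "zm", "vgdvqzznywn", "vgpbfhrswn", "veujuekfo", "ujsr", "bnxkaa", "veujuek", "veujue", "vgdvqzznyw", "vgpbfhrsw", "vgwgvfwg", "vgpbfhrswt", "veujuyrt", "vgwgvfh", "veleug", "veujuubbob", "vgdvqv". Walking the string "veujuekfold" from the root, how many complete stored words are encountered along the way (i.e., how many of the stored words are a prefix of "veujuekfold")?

Walk "veujuekfold" from the root; an end-of-word marker is hit whenever a stored word is a prefix of "veujuekfold".
Prefixes of the query that are stored words: "veujue", "veujuek", "veujuekfo"
Count: 3

3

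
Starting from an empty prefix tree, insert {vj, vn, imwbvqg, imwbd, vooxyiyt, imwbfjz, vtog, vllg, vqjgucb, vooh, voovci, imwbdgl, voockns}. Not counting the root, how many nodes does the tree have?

Trace insertions, counting only characters that open a new branch:
  "vj" → 2 new (v, j)
  "vn" → prefix "v" already present; 1 new (n)
  "imwbvqg" → 7 new (i, m, w, b, v, q, g)
  "imwbd" → prefix "imwb" already present; 1 new (d)
  "vooxyiyt" → prefix "v" already present; 7 new (o, o, x, y, i, y, t)
  "imwbfjz" → prefix "imwb" already present; 3 new (f, j, z)
  "vtog" → prefix "v" already present; 3 new (t, o, g)
  "vllg" → prefix "v" already present; 3 new (l, l, g)
  "vqjgucb" → prefix "v" already present; 6 new (q, j, g, u, c, b)
  "vooh" → prefix "voo" already present; 1 new (h)
  "voovci" → prefix "voo" already present; 3 new (v, c, i)
  "imwbdgl" → prefix "imwbd" already present; 2 new (g, l)
  "voockns" → prefix "voo" already present; 4 new (c, k, n, s)
Total nodes = 2 + 1 + 7 + 1 + 7 + 3 + 3 + 3 + 6 + 1 + 3 + 2 + 4 = 43

43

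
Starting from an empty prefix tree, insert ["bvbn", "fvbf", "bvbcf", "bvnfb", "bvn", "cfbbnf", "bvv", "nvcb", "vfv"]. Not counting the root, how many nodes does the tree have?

Count nodes per top-level branch (shared prefixes stored once):
  'b'-branch (bvbcf, bvbn, bvn, bvnfb, bvv): 10 nodes
  'c'-branch (cfbbnf): 6 nodes
  'f'-branch (fvbf): 4 nodes
  'n'-branch (nvcb): 4 nodes
  'v'-branch (vfv): 3 nodes
Sum: 27

27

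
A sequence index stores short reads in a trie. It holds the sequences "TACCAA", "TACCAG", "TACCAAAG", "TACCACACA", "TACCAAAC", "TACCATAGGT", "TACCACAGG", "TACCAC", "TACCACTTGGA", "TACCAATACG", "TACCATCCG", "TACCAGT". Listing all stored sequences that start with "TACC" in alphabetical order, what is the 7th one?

TACCACAGG

Filter for "TACC…" and sort: "TACCAA", "TACCAAAC", "TACCAAAG", "TACCAATACG", "TACCAC", "TACCACACA", "TACCACAGG", "TACCACTTGGA", "TACCAG", "TACCAGT", "TACCATAGGT", "TACCATCCG"
The 7th is TACCACAGG.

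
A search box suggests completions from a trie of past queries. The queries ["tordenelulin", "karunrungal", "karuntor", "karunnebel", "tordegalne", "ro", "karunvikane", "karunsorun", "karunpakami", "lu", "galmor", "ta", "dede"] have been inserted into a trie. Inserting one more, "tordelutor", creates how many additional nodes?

"torde" is already a path in the trie; the remaining "lutor" must be added.
New nodes needed: |"tordelutor"| − 5 = 10 − 5 = 5.

5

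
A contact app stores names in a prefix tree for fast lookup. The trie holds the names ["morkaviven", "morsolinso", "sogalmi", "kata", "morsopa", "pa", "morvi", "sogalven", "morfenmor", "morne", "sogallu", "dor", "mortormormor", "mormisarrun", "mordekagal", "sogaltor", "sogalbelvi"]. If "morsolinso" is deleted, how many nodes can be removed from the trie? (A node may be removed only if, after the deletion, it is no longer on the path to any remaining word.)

A node on "morsolinso"'s path can go only if nothing else ends at it or branches off below it.
The suffix "linso" (5 nodes) is used only by "morsolinso"; the node for "morso" still has the child "p", so pruning stops there.
Nodes removed: 5

5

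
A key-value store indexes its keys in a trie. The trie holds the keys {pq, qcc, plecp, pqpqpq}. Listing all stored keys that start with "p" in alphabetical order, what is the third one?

pqpqpq

DFS of the "p" subtree visits, in order: "plecp", "pq", "pqpqpq"
The 3rd is pqpqpq.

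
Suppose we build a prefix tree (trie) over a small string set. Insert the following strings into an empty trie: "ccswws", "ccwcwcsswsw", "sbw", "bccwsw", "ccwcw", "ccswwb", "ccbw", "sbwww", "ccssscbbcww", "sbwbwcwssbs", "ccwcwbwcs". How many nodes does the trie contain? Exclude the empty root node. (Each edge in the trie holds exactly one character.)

49

Insert word by word; a character creates a node only if that edge doesn't already exist:
  "ccswws" → 6 new (c, c, s, w, w, s)
  "ccwcwcsswsw" → prefix "cc" already present; 9 new (w, c, w, c, s, s, w, s, w)
  "sbw" → 3 new (s, b, w)
  "bccwsw" → 6 new (b, c, c, w, s, w)
  "ccwcw" → prefix "ccwcw" already present; 0 new (none)
  "ccswwb" → prefix "ccsww" already present; 1 new (b)
  "ccbw" → prefix "cc" already present; 2 new (b, w)
  "sbwww" → prefix "sbw" already present; 2 new (w, w)
  "ccssscbbcww" → prefix "ccs" already present; 8 new (s, s, c, b, b, c, w, w)
  "sbwbwcwssbs" → prefix "sbw" already present; 8 new (b, w, c, w, s, s, b, s)
  "ccwcwbwcs" → prefix "ccwcw" already present; 4 new (b, w, c, s)
Total nodes = 6 + 9 + 3 + 6 + 0 + 1 + 2 + 2 + 8 + 8 + 4 = 49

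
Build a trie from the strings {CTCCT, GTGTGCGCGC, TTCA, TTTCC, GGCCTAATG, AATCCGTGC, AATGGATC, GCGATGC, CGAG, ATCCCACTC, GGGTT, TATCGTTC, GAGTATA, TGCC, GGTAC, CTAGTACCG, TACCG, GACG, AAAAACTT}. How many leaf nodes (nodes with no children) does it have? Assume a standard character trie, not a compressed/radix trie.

Leaves are exactly the stored words that no other stored word extends.
Those words: "AAAAACTT", "AATCCGTGC", "AATGGATC", "ATCCCACTC", "CGAG", "CTAGTACCG", "CTCCT", "GACG", "GAGTATA", "GCGATGC", "GGCCTAATG", "GGGTT", "GGTAC", "GTGTGCGCGC", "TACCG", "TATCGTTC", "TGCC", "TTCA", "TTTCC"
Leaf count: 19

19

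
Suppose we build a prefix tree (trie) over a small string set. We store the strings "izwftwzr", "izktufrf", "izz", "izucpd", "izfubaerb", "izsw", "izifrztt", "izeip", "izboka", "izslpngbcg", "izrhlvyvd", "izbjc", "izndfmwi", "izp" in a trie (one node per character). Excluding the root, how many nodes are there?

64

Insert word by word; a character creates a node only if that edge doesn't already exist:
  "izwftwzr" → 8 new (i, z, w, f, t, w, z, r)
  "izktufrf" → prefix "iz" already present; 6 new (k, t, u, f, r, f)
  "izz" → prefix "iz" already present; 1 new (z)
  "izucpd" → prefix "iz" already present; 4 new (u, c, p, d)
  "izfubaerb" → prefix "iz" already present; 7 new (f, u, b, a, e, r, b)
  "izsw" → prefix "iz" already present; 2 new (s, w)
  "izifrztt" → prefix "iz" already present; 6 new (i, f, r, z, t, t)
  "izeip" → prefix "iz" already present; 3 new (e, i, p)
  "izboka" → prefix "iz" already present; 4 new (b, o, k, a)
  "izslpngbcg" → prefix "izs" already present; 7 new (l, p, n, g, b, c, g)
  "izrhlvyvd" → prefix "iz" already present; 7 new (r, h, l, v, y, v, d)
  "izbjc" → prefix "izb" already present; 2 new (j, c)
  "izndfmwi" → prefix "iz" already present; 6 new (n, d, f, m, w, i)
  "izp" → prefix "iz" already present; 1 new (p)
Total nodes = 8 + 6 + 1 + 4 + 7 + 2 + 6 + 3 + 4 + 7 + 7 + 2 + 6 + 1 = 64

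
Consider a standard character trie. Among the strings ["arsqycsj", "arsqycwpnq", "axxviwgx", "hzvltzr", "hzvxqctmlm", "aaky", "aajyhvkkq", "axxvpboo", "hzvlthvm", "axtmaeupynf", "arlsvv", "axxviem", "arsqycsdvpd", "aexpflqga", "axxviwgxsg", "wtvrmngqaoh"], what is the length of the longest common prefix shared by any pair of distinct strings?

8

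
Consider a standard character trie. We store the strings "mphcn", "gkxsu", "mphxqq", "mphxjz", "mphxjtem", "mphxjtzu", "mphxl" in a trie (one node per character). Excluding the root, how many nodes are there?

21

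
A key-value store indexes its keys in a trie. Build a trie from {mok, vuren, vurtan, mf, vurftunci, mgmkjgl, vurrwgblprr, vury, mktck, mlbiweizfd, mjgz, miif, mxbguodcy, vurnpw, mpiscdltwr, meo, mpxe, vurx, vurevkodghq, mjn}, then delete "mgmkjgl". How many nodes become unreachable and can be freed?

Walk "mgmkjgl" from the leaf back toward the root, removing each node that no remaining word uses.
The suffix "gmkjgl" (6 nodes) is used only by "mgmkjgl"; the node for "m" still has the child "o", so pruning stops there.
Nodes removed: 6

6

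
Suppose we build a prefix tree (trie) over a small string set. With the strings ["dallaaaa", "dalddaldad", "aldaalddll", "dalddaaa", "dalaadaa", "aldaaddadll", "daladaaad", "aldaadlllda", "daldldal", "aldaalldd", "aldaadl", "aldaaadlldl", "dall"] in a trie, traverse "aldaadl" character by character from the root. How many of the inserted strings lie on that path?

1

Check each prefix of "aldaadl" against the stored set — each match is an end-marker on the path.
Prefixes of the query that are stored words: "aldaadl"
Count: 1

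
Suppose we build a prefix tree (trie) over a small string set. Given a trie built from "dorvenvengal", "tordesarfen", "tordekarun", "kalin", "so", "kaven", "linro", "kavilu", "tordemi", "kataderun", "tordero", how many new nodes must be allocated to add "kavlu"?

2

Walking "kavlu" from the root, the first 3 characters ("kav") follow existing edges; "l" is the first miss.
So 5 − 3 = 2 new nodes.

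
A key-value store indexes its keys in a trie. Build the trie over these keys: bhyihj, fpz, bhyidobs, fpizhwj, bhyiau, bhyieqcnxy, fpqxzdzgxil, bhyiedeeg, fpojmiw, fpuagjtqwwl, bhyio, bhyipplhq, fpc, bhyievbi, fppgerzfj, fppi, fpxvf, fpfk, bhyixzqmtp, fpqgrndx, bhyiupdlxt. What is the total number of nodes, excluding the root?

93

Count nodes per top-level branch (shared prefixes stored once):
  'b'-branch (bhyiau, bhyidobs, bhyiedeeg, bhyieqcnxy, bhyievbi, bhyihj, bhyio, bhyipplhq, bhyiupdlxt, bhyixzqmtp): 43 nodes
  'f'-branch (fpc, fpfk, fpizhwj, fpojmiw, fppgerzfj, fppi, fpqgrndx, fpqxzdzgxil, fpuagjtqwwl, fpxvf, fpz): 50 nodes
Sum: 93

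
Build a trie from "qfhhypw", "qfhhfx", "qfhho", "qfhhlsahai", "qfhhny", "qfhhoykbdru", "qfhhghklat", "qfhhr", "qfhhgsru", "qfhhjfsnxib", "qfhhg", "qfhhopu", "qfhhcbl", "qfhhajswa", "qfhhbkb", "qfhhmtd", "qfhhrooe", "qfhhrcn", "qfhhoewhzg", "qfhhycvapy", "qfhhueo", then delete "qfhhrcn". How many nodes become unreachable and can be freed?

2

A node on "qfhhrcn"'s path can go only if nothing else ends at it or branches off below it.
The suffix "cn" (2 nodes) is used only by "qfhhrcn"; the node for "qfhhr" still has the child "o", so pruning stops there.
Nodes removed: 2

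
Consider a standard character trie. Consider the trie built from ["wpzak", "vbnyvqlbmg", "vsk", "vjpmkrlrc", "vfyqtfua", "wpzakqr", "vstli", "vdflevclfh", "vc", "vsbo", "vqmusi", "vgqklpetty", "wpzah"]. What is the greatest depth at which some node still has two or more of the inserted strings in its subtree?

5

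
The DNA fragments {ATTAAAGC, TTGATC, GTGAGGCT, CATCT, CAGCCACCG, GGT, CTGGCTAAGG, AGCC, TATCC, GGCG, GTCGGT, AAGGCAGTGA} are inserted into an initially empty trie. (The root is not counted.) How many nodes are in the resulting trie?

67

For each word, the new-node count is its length minus the longest prefix already in the trie:
  "ATTAAAGC" → 8 new (A, T, T, A, A, A, G, C)
  "TTGATC" → 6 new (T, T, G, A, T, C)
  "GTGAGGCT" → 8 new (G, T, G, A, G, G, C, T)
  "CATCT" → 5 new (C, A, T, C, T)
  "CAGCCACCG" → prefix "CA" already present; 7 new (G, C, C, A, C, C, G)
  "GGT" → prefix "G" already present; 2 new (G, T)
  "CTGGCTAAGG" → prefix "C" already present; 9 new (T, G, G, C, T, A, A, G, G)
  "AGCC" → prefix "A" already present; 3 new (G, C, C)
  "TATCC" → prefix "T" already present; 4 new (A, T, C, C)
  "GGCG" → prefix "GG" already present; 2 new (C, G)
  "GTCGGT" → prefix "GT" already present; 4 new (C, G, G, T)
  "AAGGCAGTGA" → prefix "A" already present; 9 new (A, G, G, C, A, G, T, G, A)
Total nodes = 8 + 6 + 8 + 5 + 7 + 2 + 9 + 3 + 4 + 2 + 4 + 9 = 67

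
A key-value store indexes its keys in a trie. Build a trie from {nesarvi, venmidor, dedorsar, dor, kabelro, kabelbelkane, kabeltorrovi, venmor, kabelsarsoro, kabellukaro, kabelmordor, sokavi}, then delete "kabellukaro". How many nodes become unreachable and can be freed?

6

After clearing the end-marker at "kabellukaro", prune upward until reaching a node still needed by another word.
The suffix "lukaro" (6 nodes) is used only by "kabellukaro"; the node for "kabel" still has the child "r", so pruning stops there.
Nodes removed: 6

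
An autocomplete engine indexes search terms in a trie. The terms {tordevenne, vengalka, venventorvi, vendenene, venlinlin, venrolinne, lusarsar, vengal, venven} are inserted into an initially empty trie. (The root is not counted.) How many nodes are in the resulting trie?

Insert word by word; a character creates a node only if that edge doesn't already exist:
  "tordevenne" → 10 new (t, o, r, d, e, v, e, n, n, e)
  "vengalka" → 8 new (v, e, n, g, a, l, k, a)
  "venventorvi" → prefix "ven" already present; 8 new (v, e, n, t, o, r, v, i)
  "vendenene" → prefix "ven" already present; 6 new (d, e, n, e, n, e)
  "venlinlin" → prefix "ven" already present; 6 new (l, i, n, l, i, n)
  "venrolinne" → prefix "ven" already present; 7 new (r, o, l, i, n, n, e)
  "lusarsar" → 8 new (l, u, s, a, r, s, a, r)
  "vengal" → prefix "vengal" already present; 0 new (none)
  "venven" → prefix "venven" already present; 0 new (none)
Total nodes = 10 + 8 + 8 + 6 + 6 + 7 + 8 + 0 + 0 = 53

53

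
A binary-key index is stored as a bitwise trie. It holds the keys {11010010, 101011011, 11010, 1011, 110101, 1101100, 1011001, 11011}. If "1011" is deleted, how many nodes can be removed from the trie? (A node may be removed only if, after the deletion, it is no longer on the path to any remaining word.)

0

A node on "1011"'s path can go only if nothing else ends at it or branches off below it.
Every node on "1011" is still needed (e.g. by "1011001"), so nothing is freed.
Nodes removed: 0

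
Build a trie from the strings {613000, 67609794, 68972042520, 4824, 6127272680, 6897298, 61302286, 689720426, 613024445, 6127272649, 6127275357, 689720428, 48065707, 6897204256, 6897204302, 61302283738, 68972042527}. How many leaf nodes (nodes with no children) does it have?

17

Leaves are exactly the stored words that no other stored word extends.
Those words: "48065707", "4824", "6127272649", "6127272680", "6127275357", "613000", "61302283738", "61302286", "613024445", "67609794", "68972042520", "68972042527", "6897204256", "689720426", "689720428", "6897204302", "6897298"
Leaf count: 17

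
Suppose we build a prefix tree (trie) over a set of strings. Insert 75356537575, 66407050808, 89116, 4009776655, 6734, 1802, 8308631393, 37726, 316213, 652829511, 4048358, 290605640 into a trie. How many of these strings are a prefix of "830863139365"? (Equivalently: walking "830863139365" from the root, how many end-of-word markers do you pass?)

Traverse "830863139365" character by character; count nodes along the way that are marked as word ends.
Prefixes of the query that are stored words: "8308631393"
Count: 1

1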